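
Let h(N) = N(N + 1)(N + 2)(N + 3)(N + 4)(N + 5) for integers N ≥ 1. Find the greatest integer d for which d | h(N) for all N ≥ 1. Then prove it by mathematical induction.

d = 720

Computing the first values: h(1) = 720 and h(2) = 5040; gcd(720, 5040) = 720, so d ≤ 720.
We prove 720 | N(N + 1)(N + 2)(N + 3)(N + 4)(N + 5) for all N ≥ 1 by induction on N.
When N = 1: h(1) = 720 = 720·(1), so 720 | h(1).
For the inductive step, assume it holds for an arbitrary k ≥ 1, i.e. 720 | h(k). Then
h(k+1) − h(k) = (k+1)·(k+2)·(k+3)·(k+4)·(k+5)·(k+6) − k·(k+1)·(k+2)·(k+3)·(k+4)·(k+5) = (k+1)·(k+2)·(k+3)·(k+4)·(k+5)·[(k+6) − k] = 6·(k+1)·(k+2)·(k+3)·(k+4)·(k+5). The product of 5 consecutive integers is divisible by (5)! = 120, so h(k+1) − h(k) is divisible by 6·120 = 720. By the inductive hypothesis 720 | h(k), hence 720 | h(k+1).
Hence, by induction on N, the claim holds for every N ≥ 1.
Therefore the largest such d is 720.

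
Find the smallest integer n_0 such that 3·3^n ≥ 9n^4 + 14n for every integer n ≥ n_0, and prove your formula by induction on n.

At n = 9: 59049 < 59175, so the inequality fails and n_0 ≥ 10. We prove 3·3^n ≥ 9n^4 + 14n for all n ≥ 10.
Base case (n = 10): 3·3^n = 177147 and 9n^4 + 14n = 90140, so 177147 ≥ 90140.
Inductive step: assume the claim holds for n = p, so 3·3^p ≥ 9p^4 + 14p.
Then 3·3^(p + 1) = 3·(3·3^p) ≥ 3·(9p^4 + 14p).
Also, for p ≥ 10 we have 3·(9p^4 + 14p) ≥ 9(p+1)^4 + 14(p+1), since 3·(9p^4 + 14p) − (9(p+1)^4 + 14(p+1)) = 18p^4 - 36p^3 - 54p^2 - 8p - 23, which is nonnegative for all p ≥ 10.
Combining, 3·3^(p + 1) ≥ 9(p+1)^4 + 14(p+1).
Hence, by induction on n, the claim holds for every n ≥ 10.
Hence the smallest such n_0 is 10.

n_0 = 10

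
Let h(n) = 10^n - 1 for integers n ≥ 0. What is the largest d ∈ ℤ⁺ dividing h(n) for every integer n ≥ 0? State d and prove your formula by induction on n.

d = 9

Computing the first values: h(0) = 0 and h(1) = 9; gcd(0, 9) = 9, so d ≤ 9.
We prove 9 | 10^n - 1 for all n ≥ 0 by induction on n.
Base case (n = 0): h(0) = 0 = 9·(0), so 9 | h(0).
Suppose the result is true for n = r, i.e. 9 | h(r). Then
h(r+1) = 10^(r+1) - 1 = 10·(10^r - 1) + 9 = 10·h(r) + 9. The first term is divisible by 9 by the inductive hypothesis, and 9 is divisible by 9. Hence 9 | h(r+1).
By induction, the statement is established for all n ≥ 0.
Therefore the largest such d is 9.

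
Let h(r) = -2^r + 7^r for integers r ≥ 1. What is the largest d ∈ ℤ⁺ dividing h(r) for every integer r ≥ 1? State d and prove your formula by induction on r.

d = 5

Computing the first values: h(1) = 5 and h(2) = 45; gcd(5, 45) = 5, so d ≤ 5.
We prove 5 | -2^r + 7^r for all r ≥ 1 by induction on r.
Base step (r = 1): h(1) = 5 = 5·(1), so 5 | h(1).
For the inductive step, assume it holds for an arbitrary k ≥ 1, i.e. 5 | h(k). Then
7^{k+1} − 2^{k+1} = 7·7^k − 2·2^k = 7·(7^k − 2^k) + (5)·2^k. The first term is divisible by 5 by the inductive hypothesis, and the second term (5)·2^k is divisible by 5 since 5 | 5. Hence 5 | h(k+1).
Hence, by induction on r, the claim holds for every r ≥ 1.
Therefore the largest such d is 5.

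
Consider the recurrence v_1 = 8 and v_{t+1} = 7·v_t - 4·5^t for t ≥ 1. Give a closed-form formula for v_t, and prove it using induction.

Computing the first terms: v_1 = 8, v_2 = 36, v_3 = 152. This suggests v_t = 2·5^t - 2·7^(t - 1).
Base step (t = 1): the formula gives 8 = 8 = v_1.
Suppose the result is true for t = r, so v_r = 2·5^r - 2·7^(r - 1).
Then v_{r+1} = 7·v_r - 4·5^r = 7·(2·5^r - 2·7^(r - 1)) - 4·5^r = 2·5^(r + 1) - 2·7^r = 2·5^(r+1) - 2·7^((r+1) - 1),
which is the claimed formula at t = r+1.
By the principle of mathematical induction, the result holds for all t ≥ 1.

v_t = 2·5^t - 2·7^(t - 1)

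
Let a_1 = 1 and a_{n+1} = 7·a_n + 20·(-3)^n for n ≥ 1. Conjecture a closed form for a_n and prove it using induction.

Computing the first terms: a_1 = 1, a_2 = -53, a_3 = -191. This suggests a_n = -2(-3)^n - 5·7^(n - 1).
Base step (n = 1): the formula gives 1 = 1 = a_1.
For the inductive step, assume it holds for an arbitrary m ≥ 1, so a_m = -2(-3)^m - 5·7^(m - 1).
Then a_{m+1} = 7·a_m + 20·(-3)^m = 7·(-2(-3)^m - 5·7^(m - 1)) + 20·(-3)^m = -2(-3)^(m + 1) - 5·7^m = -2(-3)^(m+1) - 5·7^((m+1) - 1),
which is the claimed formula at n = m+1.
This completes the induction.

a_n = -2(-3)^n - 5·7^(n - 1)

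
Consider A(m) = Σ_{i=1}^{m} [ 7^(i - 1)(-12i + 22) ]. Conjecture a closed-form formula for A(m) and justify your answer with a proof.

We claim A(m) = 2·7^m(-m + 2) - 4 for all m ≥ 1.
Base case (m = 1): A(1) = 10, and the closed form gives 10. They agree.
Inductive step: assume the claim holds for m = i, so A(i) = 2·7^i(-i + 2) - 4.
Then A(i+1) = A(i) + (7^i(-12i + 10)) = (2·7^i(-i + 2) - 4) + (7^i(-12i + 10)).
Simplifying, A(i+1) = -14·7^i·i + 14·7^i - 4 = 2·7^(i+1)(-(i+1) + 2) - 4,
which is the closed form with m = i+1.
This completes the induction.

A(m) = 2·7^m(-m + 2) - 4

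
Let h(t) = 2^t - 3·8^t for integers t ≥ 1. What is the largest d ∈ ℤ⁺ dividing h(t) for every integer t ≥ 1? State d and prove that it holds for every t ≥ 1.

Computing the first values: h(1) = -22 and h(2) = -188; gcd(-22, -188) = 2, so d ≤ 2.
We prove 2 | 2^t - 3·8^t for all t ≥ 1 by induction on t.
For the base case t = 1: h(1) = -22 = 2·(-11), so 2 | h(1).
Inductive step: assume the claim holds for t = r, i.e. 2 | h(r). Then
h(r+1) − 8·h(r) = (2^(r+1) - 3·8^(r+1)) − 8·(2^r - 3·8^r) = (1)·2^r·(2 − 8) = (-6)·2^r. Since 2 | h(r) by the inductive hypothesis, 2 | 8·h(r); and 2 | -6 since -6 = 2·-3. Therefore 2 | h(r+1).
Hence, by induction on t, the claim holds for every t ≥ 1.
Therefore the largest such d is 2.

d = 2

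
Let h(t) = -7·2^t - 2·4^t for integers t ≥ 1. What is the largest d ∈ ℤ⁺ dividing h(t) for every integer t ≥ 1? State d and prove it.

Computing the first values: h(1) = -22 and h(2) = -60; gcd(-22, -60) = 2, so d ≤ 2.
We prove 2 | -7·2^t - 2·4^t for all t ≥ 1 by induction on t.
Base case (t = 1): h(1) = -22 = 2·(-11), so 2 | h(1).
Inductive step: assume the claim holds for t = j, i.e. 2 | h(j). Then
h(j+1) − 4·h(j) = (-7·2^(j+1) - 2·4^(j+1)) − 4·(-7·2^j - 2·4^j) = (-7)·2^j·(2 − 4) = (14)·2^j. Since 2 | h(j) by the inductive hypothesis, 2 | 4·h(j); and 2 | 14 since 14 = 2·7. Therefore 2 | h(j+1).
Hence, by induction on t, the claim holds for every t ≥ 1.
Therefore the largest such d is 2.

d = 2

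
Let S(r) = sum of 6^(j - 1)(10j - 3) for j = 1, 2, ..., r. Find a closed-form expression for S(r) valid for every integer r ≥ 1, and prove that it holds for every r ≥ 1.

S(r) = 6^r(2r - 1) + 1

We claim S(r) = 6^r(2r - 1) + 1 for all r ≥ 1.
Base case (r = 1): S(1) = 7, and the closed form gives 7. They agree.
Inductive step: assume the claim holds for r = j, so S(j) = 6^j(2j - 1) + 1.
Then S(j+1) = S(j) + (6^j(10j + 7)) = (6^j(2j - 1) + 1) + (6^j(10j + 7)).
Simplifying, S(j+1) = 12·6^j·j + 6·6^j + 1 = 6^(j+1)(2(j+1) - 1) + 1,
which is the closed form with r = j+1.
This completes the induction.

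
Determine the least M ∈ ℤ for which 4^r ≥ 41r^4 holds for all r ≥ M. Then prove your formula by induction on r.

At r = 9: 262144 < 269001, so the inequality fails and M ≥ 10. We prove 4^r ≥ 41r^4 for all r ≥ 10.
When r = 10: 4^r = 1048576 and 41r^4 = 410000, so 1048576 ≥ 410000.
Inductive step: suppose the statement holds for some p ≥ 10, so 4^p ≥ 41p^4.
Then 4^(p + 1) = 4·(4^p) ≥ 4·(41p^4).
Also, for p ≥ 10 we have 4·(41p^4) ≥ 41(p+1)^4, since 4 ≥ (1 + 1/p)^4 for all p ≥ 10.
Combining, 4^(p + 1) ≥ 41(p+1)^4.
By induction, the statement is established for all r ≥ 10.
Hence the smallest such M is 10.

M = 10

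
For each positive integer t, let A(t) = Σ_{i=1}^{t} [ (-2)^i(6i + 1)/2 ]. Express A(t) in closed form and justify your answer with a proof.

We claim A(t) = (-2)^t(2t + 1) - 1 for all t ≥ 1.
When t = 1: A(1) = -7, and the closed form gives -7. They agree.
Inductive step: assume the claim holds for t = i, so A(i) = (-2)^i(2i + 1) - 1.
Then A(i+1) = A(i) + ((-2)^i(-6i - 7)) = ((-2)^i(2i + 1) - 1) + ((-2)^i(-6i - 7)).
Simplifying, A(i+1) = -4(-2)^i·i - 6(-2)^i - 1 = (-2)^(i+1)(2(i+1) + 1) - 1,
which is the closed form with t = i+1.
Hence, by induction on t, the claim holds for every t ≥ 1.

A(t) = (-2)^t(2t + 1) - 1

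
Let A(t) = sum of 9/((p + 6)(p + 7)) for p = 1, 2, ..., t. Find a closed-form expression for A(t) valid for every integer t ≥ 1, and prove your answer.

A(t) = 9t/(7(t + 7))

We claim A(t) = 9t/(7(t + 7)) for all t ≥ 1.
When t = 1: A(1) = 9/56, and the closed form gives 9/56. They agree.
Inductive step: suppose the statement holds for some p ≥ 1, so A(p) = 9p/(7(p + 7)).
Then A(p+1) = A(p) + (9/((p + 7)(p + 8))) = (9p/(7(p + 7))) + (9/((p + 7)(p + 8))).
Simplifying, A(p+1) = 9(p + 1)/(7(p + 8)) = 9(p+1)/(7((p+1) + 7)),
which is the closed form with t = p+1.
This completes the induction.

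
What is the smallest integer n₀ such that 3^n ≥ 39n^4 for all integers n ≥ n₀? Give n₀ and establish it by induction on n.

n₀ = 13

At n = 12: 531441 < 808704, so the inequality fails and n₀ ≥ 13. We prove 3^n ≥ 39n^4 for all n ≥ 13.
When n = 13: 3^n = 1594323 and 39n^4 = 1113879, so 1594323 ≥ 1113879.
Inductive step: suppose the statement holds for some j ≥ 13, so 3^j ≥ 39j^4.
Then 3^(j + 1) = 3·(3^j) ≥ 3·(39j^4).
Also, for j ≥ 13 we have 3·(39j^4) ≥ 39(j+1)^4, since 3 ≥ (1 + 1/j)^4 for all j ≥ 13.
Combining, 3^(j + 1) ≥ 39(j+1)^4.
This completes the induction.
Hence the smallest such n₀ is 13.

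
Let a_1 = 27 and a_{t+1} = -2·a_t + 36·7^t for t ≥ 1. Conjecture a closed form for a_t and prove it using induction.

a_t = -(-2)^(t - 1) + 4·7^t

Computing the first terms: a_1 = 27, a_2 = 198, a_3 = 1368. This suggests a_t = -(-2)^(t - 1) + 4·7^t.
Base step (t = 1): the formula gives 27 = 27 = a_1.
Inductive step: suppose the statement holds for some p ≥ 1, so a_p = -(-2)^(p - 1) + 4·7^p.
Then a_{p+1} = -2·a_p + 36·7^p = -2·(-(-2)^(p - 1) + 4·7^p) + 36·7^p = -(-2)^p + 4·7^(p + 1) = -(-2)^((p+1) - 1) + 4·7^(p+1),
which is the claimed formula at t = p+1.
This completes the induction.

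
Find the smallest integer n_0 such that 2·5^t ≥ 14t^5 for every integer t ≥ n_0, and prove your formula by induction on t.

At t = 7: 156250 < 235298, so the inequality fails and n_0 ≥ 8. We prove 2·5^t ≥ 14t^5 for all t ≥ 8.
Base step (t = 8): 2·5^t = 781250 and 14t^5 = 458752, so 781250 ≥ 458752.
Inductive step: assume the claim holds for t = k, so 2·5^k ≥ 14k^5.
Then 2·5^(k + 1) = 5·(2·5^k) ≥ 5·(14k^5).
Also, for k ≥ 8 we have 5·(14k^5) ≥ 14(k+1)^5, since 5 ≥ (1 + 1/k)^5 for all k ≥ 8.
Combining, 2·5^(k + 1) ≥ 14(k+1)^5.
By induction, the statement is established for all t ≥ 8.
Hence the smallest such n_0 is 8.

n_0 = 8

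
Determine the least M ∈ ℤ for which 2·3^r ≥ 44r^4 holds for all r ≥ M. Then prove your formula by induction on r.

At r = 11: 354294 < 644204, so the inequality fails and M ≥ 12. We prove 2·3^r ≥ 44r^4 for all r ≥ 12.
Base step (r = 12): 2·3^r = 1062882 and 44r^4 = 912384, so 1062882 ≥ 912384.
Inductive step: assume the claim holds for r = i, so 2·3^i ≥ 44i^4.
Then 2·3^(i + 1) = 3·(2·3^i) ≥ 3·(44i^4).
Also, for i ≥ 12 we have 3·(44i^4) ≥ 44(i+1)^4, since 3 ≥ (1 + 1/i)^4 for all i ≥ 12.
Combining, 2·3^(i + 1) ≥ 44(i+1)^4.
Hence, by induction on r, the claim holds for every r ≥ 12.
Hence the smallest such M is 12.

M = 12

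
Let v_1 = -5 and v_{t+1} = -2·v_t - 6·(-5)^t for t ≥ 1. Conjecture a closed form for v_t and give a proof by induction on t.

Computing the first terms: v_1 = -5, v_2 = 40, v_3 = -230. This suggests v_t = 5(-2)^(t - 1) + 2(-5)^t.
Base step (t = 1): the formula gives -5 = -5 = v_1.
Suppose the result is true for t = j, so v_j = 5(-2)^(j - 1) + 2(-5)^j.
Then v_{j+1} = -2·v_j - 6·(-5)^j = -2·(5(-2)^(j - 1) + 2(-5)^j) - 6·(-5)^j = 5(-2)^j + 2(-5)^(j + 1) = 5(-2)^((j+1) - 1) + 2(-5)^(j+1),
which is the claimed formula at t = j+1.
This completes the induction.

v_t = 5(-2)^(t - 1) + 2(-5)^t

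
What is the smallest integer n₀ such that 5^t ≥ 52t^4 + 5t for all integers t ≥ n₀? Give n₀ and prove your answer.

n₀ = 8

At t = 7: 78125 < 124887, so the inequality fails and n₀ ≥ 8. We prove 5^t ≥ 52t^4 + 5t for all t ≥ 8.
When t = 8: 5^t = 390625 and 52t^4 + 5t = 213032, so 390625 ≥ 213032.
Inductive step: suppose the statement holds for some r ≥ 8, so 5^r ≥ 52r^4 + 5r.
Then 5^(r + 1) = 5·(5^r) ≥ 5·(52r^4 + 5r).
Also, for r ≥ 8 we have 5·(52r^4 + 5r) ≥ 52(r+1)^4 + 5(r+1), since 5·(52r^4 + 5r) − (52(r+1)^4 + 5(r+1)) = 208r^4 - 208r^3 - 312r^2 - 188r - 57, which is nonnegative for all r ≥ 8.
Combining, 5^(r + 1) ≥ 52(r+1)^4 + 5(r+1).
By induction, the statement is established for all t ≥ 8.
Hence the smallest such n₀ is 8.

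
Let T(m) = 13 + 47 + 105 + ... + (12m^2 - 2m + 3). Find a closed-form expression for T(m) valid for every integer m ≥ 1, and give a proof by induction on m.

T(m) = m(4m^2 + 5m + 4)

We claim T(m) = m(4m^2 + 5m + 4) for all m ≥ 1.
Base case (m = 1): T(1) = 13, and the closed form gives 13. They agree.
Inductive step: suppose the statement holds for some j ≥ 1, so T(j) = j(4j^2 + 5j + 4).
Then T(j+1) = T(j) + (12j^2 + 22j + 13) = (j(4j^2 + 5j + 4)) + (12j^2 + 22j + 13).
Simplifying, T(j+1) = (j + 1)(4j^2 + 13j + 13) = (j+1)(4(j+1)^2 + 5(j+1) + 4),
which is the closed form with m = j+1.
Hence, by induction on m, the claim holds for every m ≥ 1.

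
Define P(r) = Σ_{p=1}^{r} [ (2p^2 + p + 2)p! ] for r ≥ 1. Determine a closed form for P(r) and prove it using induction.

We claim P(r) = (2r + 1)(r + 1)! - 1 for all r ≥ 1.
When r = 1: P(1) = 5, and the closed form gives 5. They agree.
For the inductive step, assume it holds for an arbitrary p ≥ 1, so P(p) = (2p + 1)(p + 1)! - 1.
Then P(p+1) = P(p) + ((2p^2 + 5p + 5)(p + 1)!) = ((2p + 1)(p + 1)! - 1) + ((2p^2 + 5p + 5)(p + 1)!).
Simplifying, P(p+1) = (2(p+1) + 1)((p+1) + 1)! - 1,
which is the closed form with r = p+1.
By induction, the statement is established for all r ≥ 1.

P(r) = (2r + 1)(r + 1)! - 1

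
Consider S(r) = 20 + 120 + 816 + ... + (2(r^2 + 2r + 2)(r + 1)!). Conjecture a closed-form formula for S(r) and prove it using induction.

S(r) = (2r + 2)(r + 2)! - 4

We claim S(r) = (2r + 2)(r + 2)! - 4 for all r ≥ 1.
Base step (r = 1): S(1) = 20, and the closed form gives 20. They agree.
Inductive step: suppose the statement holds for some k ≥ 1, so S(k) = (2k + 2)(k + 2)! - 4.
Then S(k+1) = S(k) + (2(k^2 + 4k + 5)(k + 2)!) = ((2k + 2)(k + 2)! - 4) + (2(k^2 + 4k + 5)(k + 2)!).
Simplifying, S(k+1) = (2(k+1) + 2)((k+1) + 2)! - 4,
which is the closed form with r = k+1.
Hence, by induction on r, the claim holds for every r ≥ 1.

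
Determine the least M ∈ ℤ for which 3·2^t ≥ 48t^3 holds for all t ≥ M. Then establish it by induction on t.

M = 16

At t = 15: 98304 < 162000, so the inequality fails and M ≥ 16. We prove 3·2^t ≥ 48t^3 for all t ≥ 16.
For the base case t = 16: 3·2^t = 196608 and 48t^3 = 196608, so 196608 ≥ 196608.
Suppose the result is true for t = m, so 3·2^m ≥ 48m^3.
Then 3·2^(m + 1) = 2·(3·2^m) ≥ 2·(48m^3).
Also, for m ≥ 16 we have 2·(48m^3) ≥ 48(m+1)^3, since 2 ≥ (1 + 1/m)^3 for all m ≥ 16.
Combining, 3·2^(m + 1) ≥ 48(m+1)^3.
By induction, the statement is established for all t ≥ 16.
Hence the smallest such M is 16.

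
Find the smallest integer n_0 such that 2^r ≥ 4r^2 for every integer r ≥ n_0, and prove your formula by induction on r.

n_0 = 8

At r = 7: 128 < 196, so the inequality fails and n_0 ≥ 8. We prove 2^r ≥ 4r^2 for all r ≥ 8.
Base step (r = 8): 2^r = 256 and 4r^2 = 256, so 256 ≥ 256.
For the inductive step, assume it holds for an arbitrary m ≥ 8, so 2^m ≥ 4m^2.
Then 2^(m + 1) = 2·(2^m) ≥ 2·(4m^2).
Also, for m ≥ 8 we have 2·(4m^2) ≥ 4(m+1)^2, since 2 ≥ (1 + 1/m)^2 for all m ≥ 8.
Combining, 2^(m + 1) ≥ 4(m+1)^2.
Hence, by induction on r, the claim holds for every r ≥ 8.
Hence the smallest such n_0 is 8.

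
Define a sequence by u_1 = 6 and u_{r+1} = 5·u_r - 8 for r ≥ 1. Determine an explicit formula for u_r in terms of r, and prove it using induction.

Computing the first terms: u_1 = 6, u_2 = 22, u_3 = 102. This suggests u_r = 4·5^(r - 1) + 2.
When r = 1: the formula gives 6 = 6 = u_1.
Inductive step: assume the claim holds for r = i, so u_i = 4·5^(i - 1) + 2.
Then u_{i+1} = 5·u_i - 8 = 5·(4·5^(i - 1) + 2) - 8 = 4·5^i + 2 = 4·5^((i+1) - 1) + 2,
which is the claimed formula at r = i+1.
Hence, by induction on r, the claim holds for every r ≥ 1.

u_r = 4·5^(r - 1) + 2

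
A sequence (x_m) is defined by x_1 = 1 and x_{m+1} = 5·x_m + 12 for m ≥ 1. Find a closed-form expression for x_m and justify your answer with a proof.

x_m = 4·5^(m - 1) - 3

Computing the first terms: x_1 = 1, x_2 = 17, x_3 = 97. This suggests x_m = 4·5^(m - 1) - 3.
When m = 1: the formula gives 1 = 1 = x_1.
Suppose the result is true for m = i, so x_i = 4·5^(i - 1) - 3.
Then x_{i+1} = 5·x_i + 12 = 5·(4·5^(i - 1) - 3) + 12 = 4·5^i - 3 = 4·5^((i+1) - 1) - 3,
which is the claimed formula at m = i+1.
Hence, by induction on m, the claim holds for every m ≥ 1.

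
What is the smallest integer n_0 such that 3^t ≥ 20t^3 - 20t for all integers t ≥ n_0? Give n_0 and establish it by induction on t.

n_0 = 9

At t = 8: 6561 < 10080, so the inequality fails and n_0 ≥ 9. We prove 3^t ≥ 20t^3 - 20t for all t ≥ 9.
For the base case t = 9: 3^t = 19683 and 20t^3 - 20t = 14400, so 19683 ≥ 14400.
Inductive step: assume the claim holds for t = i, so 3^i ≥ 20i^3 - 20i.
Then 3^(i + 1) = 3·(3^i) ≥ 3·(20i^3 - 20i).
Also, for i ≥ 9 we have 3·(20i^3 - 20i) ≥ 20(i+1)^3 - 20(i+1), since 3·(20i^3 - 20i) − (20(i+1)^3 - 20(i+1)) = 40i^3 - 60i^2 - 100i, which is nonnegative for all i ≥ 9.
Combining, 3^(i + 1) ≥ 20(i+1)^3 - 20(i+1).
By the principle of mathematical induction, the result holds for all t ≥ 9.
Hence the smallest such n_0 is 9.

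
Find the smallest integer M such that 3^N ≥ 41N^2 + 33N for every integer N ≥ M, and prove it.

M = 8

At N = 7: 2187 < 2240, so the inequality fails and M ≥ 8. We prove 3^N ≥ 41N^2 + 33N for all N ≥ 8.
Base case (N = 8): 3^N = 6561 and 41N^2 + 33N = 2888, so 6561 ≥ 2888.
Suppose the result is true for N = j, so 3^j ≥ 41j^2 + 33j.
Then 3^(j + 1) = 3·(3^j) ≥ 3·(41j^2 + 33j).
Also, for j ≥ 8 we have 3·(41j^2 + 33j) ≥ 41(j+1)^2 + 33(j+1), since 3·(41j^2 + 33j) − (41(j+1)^2 + 33(j+1)) = 82j^2 - 16j - 74, which is nonnegative for all j ≥ 8.
Combining, 3^(j + 1) ≥ 41(j+1)^2 + 33(j+1).
This completes the induction.
Hence the smallest such M is 8.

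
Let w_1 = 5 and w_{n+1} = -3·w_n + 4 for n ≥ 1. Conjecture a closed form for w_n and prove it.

w_n = 4(-3)^(n - 1) + 1

Computing the first terms: w_1 = 5, w_2 = -11, w_3 = 37. This suggests w_n = 4(-3)^(n - 1) + 1.
When n = 1: the formula gives 5 = 5 = w_1.
Suppose the result is true for n = j, so w_j = 4(-3)^(j - 1) + 1.
Then w_{j+1} = -3·w_j + 4 = -3·(4(-3)^(j - 1) + 1) + 4 = 4(-3)^j + 1 = 4(-3)^((j+1) - 1) + 1,
which is the claimed formula at n = j+1.
Hence, by induction on n, the claim holds for every n ≥ 1.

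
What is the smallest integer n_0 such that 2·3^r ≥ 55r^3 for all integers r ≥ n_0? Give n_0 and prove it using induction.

At r = 9: 39366 < 40095, so the inequality fails and n_0 ≥ 10. We prove 2·3^r ≥ 55r^3 for all r ≥ 10.
For the base case r = 10: 2·3^r = 118098 and 55r^3 = 55000, so 118098 ≥ 55000.
For the inductive step, assume it holds for an arbitrary j ≥ 10, so 2·3^j ≥ 55j^3.
Then 2·3^(j + 1) = 3·(2·3^j) ≥ 3·(55j^3).
Also, for j ≥ 10 we have 3·(55j^3) ≥ 55(j+1)^3, since 3 ≥ (1 + 1/j)^3 for all j ≥ 10.
Combining, 2·3^(j + 1) ≥ 55(j+1)^3.
Hence, by induction on r, the claim holds for every r ≥ 10.
Hence the smallest such n_0 is 10.

n_0 = 10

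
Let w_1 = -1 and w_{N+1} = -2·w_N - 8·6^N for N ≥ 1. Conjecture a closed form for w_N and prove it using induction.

w_N = 5(-2)^(N - 1) - 6^N

Computing the first terms: w_1 = -1, w_2 = -46, w_3 = -196. This suggests w_N = 5(-2)^(N - 1) - 6^N.
Base case (N = 1): the formula gives -1 = -1 = w_1.
For the inductive step, assume it holds for an arbitrary r ≥ 1, so w_r = 5(-2)^(r - 1) - 6^r.
Then w_{r+1} = -2·w_r - 8·6^r = -2·(5(-2)^(r - 1) - 6^r) - 8·6^r = 5(-2)^r - 6^(r + 1) = 5(-2)^((r+1) - 1) - 6^(r+1),
which is the claimed formula at N = r+1.
This completes the induction.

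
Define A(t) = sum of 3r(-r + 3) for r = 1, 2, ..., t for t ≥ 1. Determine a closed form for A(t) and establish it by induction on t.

We claim A(t) = -t(t - 4)(t + 1) for all t ≥ 1.
Base step (t = 1): A(1) = 6, and the closed form gives 6. They agree.
Inductive step: suppose the statement holds for some r ≥ 1, so A(r) = r(-r^2 + 3r + 4).
Then A(r+1) = A(r) + (-3r^2 + 3r + 6) = (r(-r^2 + 3r + 4)) + (-3r^2 + 3r + 6).
Simplifying, A(r+1) = -(r - 3)(r + 1)(r + 2) = -(r+1)((r+1) - 4)((r+1) + 1),
which is the closed form with t = r+1.
Hence, by induction on t, the claim holds for every t ≥ 1.

A(t) = -t(t - 4)(t + 1)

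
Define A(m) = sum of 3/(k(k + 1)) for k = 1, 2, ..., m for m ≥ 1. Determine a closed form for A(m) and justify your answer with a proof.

We claim A(m) = 3m/(m + 1) for all m ≥ 1.
For the base case m = 1: A(1) = 3/2, and the closed form gives 3/2. They agree.
For the inductive step, assume it holds for an arbitrary k ≥ 1, so A(k) = 3k/(k + 1).
Then A(k+1) = A(k) + (3/((k + 1)(k + 2))) = (3k/(k + 1)) + (3/((k + 1)(k + 2))).
Simplifying, A(k+1) = 3(k + 1)/(k + 2) = 3(k+1)/((k+1) + 1),
which is the closed form with m = k+1.
By the principle of mathematical induction, the result holds for all m ≥ 1.

A(m) = 3m/(m + 1)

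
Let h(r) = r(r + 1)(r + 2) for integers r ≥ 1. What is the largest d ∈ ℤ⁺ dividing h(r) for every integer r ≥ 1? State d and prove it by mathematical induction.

d = 6

Computing the first values: h(1) = 6 and h(2) = 24; gcd(6, 24) = 6, so d ≤ 6.
We prove 6 | r(r + 1)(r + 2) for all r ≥ 1 by induction on r.
Base step (r = 1): h(1) = 6 = 6·(1), so 6 | h(1).
Suppose the result is true for r = j, i.e. 6 | h(j). Then
h(j+1) − h(j) = (j+1)·(j+2)·(j+3) − j·(j+1)·(j+2) = (j+1)·(j+2)·[(j+3) − j] = 3·(j+1)·(j+2). The product of 2 consecutive integers is divisible by (2)! = 2, so h(j+1) − h(j) is divisible by 3·2 = 6. By the inductive hypothesis 6 | h(j), hence 6 | h(j+1).
Hence, by induction on r, the claim holds for every r ≥ 1.
Therefore the largest such d is 6.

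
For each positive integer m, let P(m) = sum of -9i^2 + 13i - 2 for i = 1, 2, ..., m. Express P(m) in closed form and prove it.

P(m) = -m(3m^2 - 2m - 3)

We claim P(m) = -m(3m^2 - 2m - 3) for all m ≥ 1.
Base step (m = 1): P(1) = 2, and the closed form gives 2. They agree.
For the inductive step, assume it holds for an arbitrary i ≥ 1, so P(i) = i(-3i^2 + 2i + 3).
Then P(i+1) = P(i) + (-9i^2 - 5i + 2) = (i(-3i^2 + 2i + 3)) + (-9i^2 - 5i + 2).
Simplifying, P(i+1) = -(i + 1)(3i^2 + 4i - 2) = -(i+1)(3(i+1)^2 - 2(i+1) - 3),
which is the closed form with m = i+1.
By induction, the statement is established for all m ≥ 1.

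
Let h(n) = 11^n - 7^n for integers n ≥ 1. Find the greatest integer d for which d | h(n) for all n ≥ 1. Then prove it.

d = 4

Computing the first values: h(1) = 4 and h(2) = 72; gcd(4, 72) = 4, so d ≤ 4.
We prove 4 | 11^n - 7^n for all n ≥ 1 by induction on n.
For the base case n = 1: h(1) = 4 = 4·(1), so 4 | h(1).
Inductive step: assume the claim holds for n = p, i.e. 4 | h(p). Then
11^{p+1} − 7^{p+1} = 11·11^p − 7·7^p = 11·(11^p − 7^p) + (4)·7^p. The first term is divisible by 4 by the inductive hypothesis, and the second term (4)·7^p is divisible by 4 since 4 | 4. Hence 4 | h(p+1).
This completes the induction.
Therefore the largest such d is 4.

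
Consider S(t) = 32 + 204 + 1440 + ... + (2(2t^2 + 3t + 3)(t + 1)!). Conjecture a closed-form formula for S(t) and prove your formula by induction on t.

We claim S(t) = (4t + 2)(t + 2)! - 4 for all t ≥ 1.
Base step (t = 1): S(1) = 32, and the closed form gives 32. They agree.
For the inductive step, assume it holds for an arbitrary j ≥ 1, so S(j) = (4j + 2)(j + 2)! - 4.
Then S(j+1) = S(j) + (2(2j^2 + 7j + 8)(j + 2)!) = ((4j + 2)(j + 2)! - 4) + (2(2j^2 + 7j + 8)(j + 2)!).
Simplifying, S(j+1) = (4(j+1) + 2)((j+1) + 2)! - 4,
which is the closed form with t = j+1.
This completes the induction.

S(t) = (4t + 2)(t + 2)! - 4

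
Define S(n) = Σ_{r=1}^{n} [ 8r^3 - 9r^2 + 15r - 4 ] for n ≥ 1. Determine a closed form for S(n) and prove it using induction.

We claim S(n) = n(2n^3 + n^2 + 5n + 2) for all n ≥ 1.
Base step (n = 1): S(1) = 10, and the closed form gives 10. They agree.
For the inductive step, assume it holds for an arbitrary r ≥ 1, so S(r) = r(2r^3 + r^2 + 5r + 2).
Then S(r+1) = S(r) + (8r^3 + 15r^2 + 21r + 10) = (r(2r^3 + r^2 + 5r + 2)) + (8r^3 + 15r^2 + 21r + 10).
Simplifying, S(r+1) = (r + 1)(2r^3 + 7r^2 + 13r + 10) = (r+1)(2(r+1)^3 + (r+1)^2 + 5(r+1) + 2),
which is the closed form with n = r+1.
By the principle of mathematical induction, the result holds for all n ≥ 1.

S(n) = n(2n^3 + n^2 + 5n + 2)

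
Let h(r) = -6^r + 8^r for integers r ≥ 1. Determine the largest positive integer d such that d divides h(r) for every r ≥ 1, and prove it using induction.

d = 2

Computing the first values: h(1) = 2 and h(2) = 28; gcd(2, 28) = 2, so d ≤ 2.
We prove 2 | -6^r + 8^r for all r ≥ 1 by induction on r.
For the base case r = 1: h(1) = 2 = 2·(1), so 2 | h(1).
For the inductive step, assume it holds for an arbitrary j ≥ 1, i.e. 2 | h(j). Then
8^{j+1} − 6^{j+1} = 8·8^j − 6·6^j = 8·(8^j − 6^j) + (2)·6^j. The first term is divisible by 2 by the inductive hypothesis, and the second term (2)·6^j is divisible by 2 since 2 | 2. Hence 2 | h(j+1).
This completes the induction.
Therefore the largest such d is 2.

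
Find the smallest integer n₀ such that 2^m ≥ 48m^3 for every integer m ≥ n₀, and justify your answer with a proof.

At m = 18: 262144 < 279936, so the inequality fails and n₀ ≥ 19. We prove 2^m ≥ 48m^3 for all m ≥ 19.
When m = 19: 2^m = 524288 and 48m^3 = 329232, so 524288 ≥ 329232.
For the inductive step, assume it holds for an arbitrary r ≥ 19, so 2^r ≥ 48r^3.
Then 2^(r + 1) = 2·(2^r) ≥ 2·(48r^3).
Also, for r ≥ 19 we have 2·(48r^3) ≥ 48(r+1)^3, since 2 ≥ (1 + 1/r)^3 for all r ≥ 19.
Combining, 2^(r + 1) ≥ 48(r+1)^3.
By the principle of mathematical induction, the result holds for all m ≥ 19.
Hence the smallest such n₀ is 19.

n₀ = 19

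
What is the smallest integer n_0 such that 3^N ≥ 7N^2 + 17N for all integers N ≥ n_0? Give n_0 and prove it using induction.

n_0 = 6

At N = 5: 243 < 260, so the inequality fails and n_0 ≥ 6. We prove 3^N ≥ 7N^2 + 17N for all N ≥ 6.
Base case (N = 6): 3^N = 729 and 7N^2 + 17N = 354, so 729 ≥ 354.
For the inductive step, assume it holds for an arbitrary k ≥ 6, so 3^k ≥ 7k^2 + 17k.
Then 3^(k + 1) = 3·(3^k) ≥ 3·(7k^2 + 17k).
Also, for k ≥ 6 we have 3·(7k^2 + 17k) ≥ 7(k+1)^2 + 17(k+1), since 3·(7k^2 + 17k) − (7(k+1)^2 + 17(k+1)) = 14k^2 + 20k - 24, which is nonnegative for all k ≥ 6.
Combining, 3^(k + 1) ≥ 7(k+1)^2 + 17(k+1).
By induction, the statement is established for all N ≥ 6.
Hence the smallest such n_0 is 6.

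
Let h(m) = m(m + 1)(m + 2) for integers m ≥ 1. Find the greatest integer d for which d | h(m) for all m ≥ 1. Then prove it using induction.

d = 6

Computing the first values: h(1) = 6 and h(2) = 24; gcd(6, 24) = 6, so d ≤ 6.
We prove 6 | m(m + 1)(m + 2) for all m ≥ 1 by induction on m.
Base step (m = 1): h(1) = 6 = 6·(1), so 6 | h(1).
For the inductive step, assume it holds for an arbitrary r ≥ 1, i.e. 6 | h(r). Then
h(r+1) − h(r) = (r+1)·(r+2)·(r+3) − r·(r+1)·(r+2) = (r+1)·(r+2)·[(r+3) − r] = 3·(r+1)·(r+2). The product of 2 consecutive integers is divisible by (2)! = 2, so h(r+1) − h(r) is divisible by 3·2 = 6. By the inductive hypothesis 6 | h(r), hence 6 | h(r+1).
By the principle of mathematical induction, the result holds for all m ≥ 1.
Therefore the largest such d is 6.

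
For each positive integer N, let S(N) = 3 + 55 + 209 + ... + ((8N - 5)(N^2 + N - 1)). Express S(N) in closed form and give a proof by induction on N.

We claim S(N) = N(2N^3 + 5N^2 - 3N - 1) for all N ≥ 1.
When N = 1: S(1) = 3, and the closed form gives 3. They agree.
For the inductive step, assume it holds for an arbitrary i ≥ 1, so S(i) = i(2i^3 + 5i^2 - 3i - 1).
Then S(i+1) = S(i) + ((i + (i + 1)^2)(8i + 3)) = (i(2i^3 + 5i^2 - 3i - 1)) + ((i + (i + 1)^2)(8i + 3)).
Simplifying, S(i+1) = (i + 1)(2i^3 + 11i^2 + 13i + 3) = (i+1)(2(i+1)^3 + 5(i+1)^2 - 3(i+1) - 1),
which is the closed form with N = i+1.
By induction, the statement is established for all N ≥ 1.

S(N) = N(2N^3 + 5N^2 - 3N - 1)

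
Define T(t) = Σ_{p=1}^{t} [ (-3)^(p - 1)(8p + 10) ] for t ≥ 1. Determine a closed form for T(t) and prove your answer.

T(t) = -(-3)^t(2t + 3) + 3

We claim T(t) = -(-3)^t(2t + 3) + 3 for all t ≥ 1.
Base case (t = 1): T(1) = 18, and the closed form gives 18. They agree.
Inductive step: assume the claim holds for t = p, so T(p) = -(-3)^p(2p + 3) + 3.
Then T(p+1) = T(p) + ((-3)^p(8p + 18)) = (-(-3)^p(2p + 3) + 3) + ((-3)^p(8p + 18)).
Simplifying, T(p+1) = 6(-3)^p·p + 15(-3)^p + 3 = -(-3)^(p+1)(2(p+1) + 3) + 3,
which is the closed form with t = p+1.
Hence, by induction on t, the claim holds for every t ≥ 1.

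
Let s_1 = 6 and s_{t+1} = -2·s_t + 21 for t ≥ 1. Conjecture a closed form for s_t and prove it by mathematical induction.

s_t = -(-2)^(t - 1) + 7

Computing the first terms: s_1 = 6, s_2 = 9, s_3 = 3. This suggests s_t = -(-2)^(t - 1) + 7.
When t = 1: the formula gives 6 = 6 = s_1.
Inductive step: assume the claim holds for t = m, so s_m = -(-2)^(m - 1) + 7.
Then s_{m+1} = -2·s_m + 21 = -2·(-(-2)^(m - 1) + 7) + 21 = -(-2)^m + 7 = -(-2)^((m+1) - 1) + 7,
which is the claimed formula at t = m+1.
By induction, the statement is established for all t ≥ 1.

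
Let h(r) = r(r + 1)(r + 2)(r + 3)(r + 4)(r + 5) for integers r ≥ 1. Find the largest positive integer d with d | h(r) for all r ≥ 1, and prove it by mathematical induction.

d = 720

Computing the first values: h(1) = 720 and h(2) = 5040; gcd(720, 5040) = 720, so d ≤ 720.
We prove 720 | r(r + 1)(r + 2)(r + 3)(r + 4)(r + 5) for all r ≥ 1 by induction on r.
For the base case r = 1: h(1) = 720 = 720·(1), so 720 | h(1).
Inductive step: assume the claim holds for r = m, i.e. 720 | h(m). Then
h(m+1) − h(m) = (m+1)·(m+2)·(m+3)·(m+4)·(m+5)·(m+6) − m·(m+1)·(m+2)·(m+3)·(m+4)·(m+5) = (m+1)·(m+2)·(m+3)·(m+4)·(m+5)·[(m+6) − m] = 6·(m+1)·(m+2)·(m+3)·(m+4)·(m+5). The product of 5 consecutive integers is divisible by (5)! = 120, so h(m+1) − h(m) is divisible by 6·120 = 720. By the inductive hypothesis 720 | h(m), hence 720 | h(m+1).
By the principle of mathematical induction, the result holds for all r ≥ 1.
Therefore the largest such d is 720.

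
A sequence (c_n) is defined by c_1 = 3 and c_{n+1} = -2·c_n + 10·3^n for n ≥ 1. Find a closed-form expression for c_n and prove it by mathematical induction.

c_n = -3(-2)^(n - 1) + 2·3^n

Computing the first terms: c_1 = 3, c_2 = 24, c_3 = 42. This suggests c_n = -3(-2)^(n - 1) + 2·3^n.
For the base case n = 1: the formula gives 3 = 3 = c_1.
For the inductive step, assume it holds for an arbitrary i ≥ 1, so c_i = -3(-2)^(i - 1) + 2·3^i.
Then c_{i+1} = -2·c_i + 10·3^i = -2·(-3(-2)^(i - 1) + 2·3^i) + 10·3^i = -3(-2)^i + 2·3^(i + 1) = -3(-2)^((i+1) - 1) + 2·3^(i+1),
which is the claimed formula at n = i+1.
By induction, the statement is established for all n ≥ 1.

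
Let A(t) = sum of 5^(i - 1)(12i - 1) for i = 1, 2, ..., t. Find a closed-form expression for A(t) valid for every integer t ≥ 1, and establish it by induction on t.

We claim A(t) = 5^t(3t - 1) + 1 for all t ≥ 1.
Base case (t = 1): A(1) = 11, and the closed form gives 11. They agree.
Inductive step: assume the claim holds for t = i, so A(i) = 5^i(3i - 1) + 1.
Then A(i+1) = A(i) + (5^i(12i + 11)) = (5^i(3i - 1) + 1) + (5^i(12i + 11)).
Simplifying, A(i+1) = 15·5^i·i + 10·5^i + 1 = 5^(i+1)(3(i+1) - 1) + 1,
which is the closed form with t = i+1.
By induction, the statement is established for all t ≥ 1.

A(t) = 5^t(3t - 1) + 1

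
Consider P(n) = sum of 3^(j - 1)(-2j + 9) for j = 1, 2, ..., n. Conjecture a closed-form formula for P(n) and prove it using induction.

P(n) = 3^n(-n + 5) - 5

We claim P(n) = 3^n(-n + 5) - 5 for all n ≥ 1.
When n = 1: P(1) = 7, and the closed form gives 7. They agree.
Inductive step: suppose the statement holds for some j ≥ 1, so P(j) = 3^j(-j + 5) - 5.
Then P(j+1) = P(j) + (3^j(-2j + 7)) = (3^j(-j + 5) - 5) + (3^j(-2j + 7)).
Simplifying, P(j+1) = -3·3^j·j + 12·3^j - 5 = 3^(j+1)(-(j+1) + 5) - 5,
which is the closed form with n = j+1.
Hence, by induction on n, the claim holds for every n ≥ 1.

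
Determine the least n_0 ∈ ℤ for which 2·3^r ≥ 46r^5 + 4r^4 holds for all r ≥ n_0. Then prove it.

At r = 15: 28697814 < 35133750, so the inequality fails and n_0 ≥ 16. We prove 2·3^r ≥ 46r^5 + 4r^4 for all r ≥ 16.
Base step (r = 16): 2·3^r = 86093442 and 46r^5 + 4r^4 = 48496640, so 86093442 ≥ 48496640.
For the inductive step, assume it holds for an arbitrary p ≥ 16, so 2·3^p ≥ 46p^5 + 4p^4.
Then 2·3^(p + 1) = 3·(2·3^p) ≥ 3·(46p^5 + 4p^4).
Also, for p ≥ 16 we have 3·(46p^5 + 4p^4) ≥ 46(p+1)^5 + 4(p+1)^4, since 3·(46p^5 + 4p^4) − (46(p+1)^5 + 4(p+1)^4) = 92p^5 - 222p^4 - 476p^3 - 484p^2 - 246p - 50, which is nonnegative for all p ≥ 16.
Combining, 2·3^(p + 1) ≥ 46(p+1)^5 + 4(p+1)^4.
Hence, by induction on r, the claim holds for every r ≥ 16.
Hence the smallest such n_0 is 16.

n_0 = 16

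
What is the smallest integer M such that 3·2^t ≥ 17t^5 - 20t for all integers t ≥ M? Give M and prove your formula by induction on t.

M = 27

At t = 26: 201326592 < 201982872, so the inequality fails and M ≥ 27. We prove 3·2^t ≥ 17t^5 - 20t for all t ≥ 27.
Base step (t = 27): 3·2^t = 402653184 and 17t^5 - 20t = 243930879, so 402653184 ≥ 243930879.
For the inductive step, assume it holds for an arbitrary r ≥ 27, so 3·2^r ≥ 17r^5 - 20r.
Then 3·2^(r + 1) = 2·(3·2^r) ≥ 2·(17r^5 - 20r).
Also, for r ≥ 27 we have 2·(17r^5 - 20r) ≥ 17(r+1)^5 - 20(r+1), since 2·(17r^5 - 20r) − (17(r+1)^5 - 20(r+1)) = 17r^5 - 85r^4 - 170r^3 - 170r^2 - 105r + 3, which is nonnegative for all r ≥ 27.
Combining, 3·2^(r + 1) ≥ 17(r+1)^5 - 20(r+1).
By the principle of mathematical induction, the result holds for all t ≥ 27.
Hence the smallest such M is 27.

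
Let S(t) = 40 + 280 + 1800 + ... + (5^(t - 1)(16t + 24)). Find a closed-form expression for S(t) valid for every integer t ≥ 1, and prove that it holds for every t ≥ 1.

We claim S(t) = 5^t(4t + 5) - 5 for all t ≥ 1.
Base case (t = 1): S(1) = 40, and the closed form gives 40. They agree.
Inductive step: assume the claim holds for t = k, so S(k) = 5^k(4k + 5) - 5.
Then S(k+1) = S(k) + (5^k(16k + 40)) = (5^k(4k + 5) - 5) + (5^k(16k + 40)).
Simplifying, S(k+1) = 20·5^k·k + 45·5^k - 5 = 5^(k+1)(4(k+1) + 5) - 5,
which is the closed form with t = k+1.
By the principle of mathematical induction, the result holds for all t ≥ 1.

S(t) = 5^t(4t + 5) - 5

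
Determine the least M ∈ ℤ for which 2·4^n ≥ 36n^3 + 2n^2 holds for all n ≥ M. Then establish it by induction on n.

M = 6

At n = 5: 2048 < 4550, so the inequality fails and M ≥ 6. We prove 2·4^n ≥ 36n^3 + 2n^2 for all n ≥ 6.
Base step (n = 6): 2·4^n = 8192 and 36n^3 + 2n^2 = 7848, so 8192 ≥ 7848.
Suppose the result is true for n = r, so 2·4^r ≥ 36r^3 + 2r^2.
Then 2·4^(r + 1) = 4·(2·4^r) ≥ 4·(36r^3 + 2r^2).
Also, for r ≥ 6 we have 4·(36r^3 + 2r^2) ≥ 36(r+1)^3 + 2(r+1)^2, since 4·(36r^3 + 2r^2) − (36(r+1)^3 + 2(r+1)^2) = 108r^3 - 102r^2 - 112r - 38, which is nonnegative for all r ≥ 6.
Combining, 2·4^(r + 1) ≥ 36(r+1)^3 + 2(r+1)^2.
Hence, by induction on n, the claim holds for every n ≥ 6.
Hence the smallest such M is 6.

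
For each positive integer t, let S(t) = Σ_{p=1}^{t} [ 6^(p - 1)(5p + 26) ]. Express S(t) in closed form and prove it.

S(t) = 6^t(t + 5) - 5

We claim S(t) = 6^t(t + 5) - 5 for all t ≥ 1.
Base case (t = 1): S(1) = 31, and the closed form gives 31. They agree.
For the inductive step, assume it holds for an arbitrary p ≥ 1, so S(p) = 6^p(p + 5) - 5.
Then S(p+1) = S(p) + (6^p(5p + 31)) = (6^p(p + 5) - 5) + (6^p(5p + 31)).
Simplifying, S(p+1) = 6^(p + 1)p + 6^(p + 2) - 5 = 6^(p+1)((p+1) + 5) - 5,
which is the closed form with t = p+1.
By induction, the statement is established for all t ≥ 1.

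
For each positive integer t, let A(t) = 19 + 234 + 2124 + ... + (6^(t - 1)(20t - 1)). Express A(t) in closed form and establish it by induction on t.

We claim A(t) = 6^t(4t - 1) + 1 for all t ≥ 1.
Base case (t = 1): A(1) = 19, and the closed form gives 19. They agree.
Suppose the result is true for t = i, so A(i) = 6^i(4i - 1) + 1.
Then A(i+1) = A(i) + (6^i(20i + 19)) = (6^i(4i - 1) + 1) + (6^i(20i + 19)).
Simplifying, A(i+1) = 24·6^i·i + 18·6^i + 1 = 6^(i+1)(4(i+1) - 1) + 1,
which is the closed form with t = i+1.
By the principle of mathematical induction, the result holds for all t ≥ 1.

A(t) = 6^t(4t - 1) + 1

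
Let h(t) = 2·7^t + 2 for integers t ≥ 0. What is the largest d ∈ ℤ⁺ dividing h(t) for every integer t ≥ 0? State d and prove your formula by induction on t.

Computing the first values: h(0) = 4 and h(1) = 16; gcd(4, 16) = 4, so d ≤ 4.
We prove 4 | 2·7^t + 2 for all t ≥ 0 by induction on t.
When t = 0: h(0) = 4 = 4·(1), so 4 | h(0).
Inductive step: suppose the statement holds for some k ≥ 0, i.e. 4 | h(k). Then
h(k+1) = 2·7^(k+1) + 2 = 7·(2·7^k + 2) - 12 = 7·h(k) - 12. The first term is divisible by 4 by the inductive hypothesis, and -12 is divisible by 4. Hence 4 | h(k+1).
This completes the induction.
Therefore the largest such d is 4.

d = 4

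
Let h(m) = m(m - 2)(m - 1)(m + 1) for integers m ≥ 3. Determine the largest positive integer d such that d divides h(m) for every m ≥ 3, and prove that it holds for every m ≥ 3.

Computing the first values: h(3) = 24 and h(4) = 120; gcd(24, 120) = 24, so d ≤ 24.
We prove 24 | m(m - 2)(m - 1)(m + 1) for all m ≥ 3 by induction on m.
When m = 3: h(3) = 24 = 24·(1), so 24 | h(3).
Inductive step: assume the claim holds for m = j, i.e. 24 | h(j). Then
h(j+1) − h(j) = (j-1)·j·(j+1)·(j+2) − (j-2)·(j-1)·j·(j+1) = (j-1)·j·(j+1)·[(j+2) − (j-2)] = 4·(j-1)·j·(j+1). The product of 3 consecutive integers is divisible by (3)! = 6, so h(j+1) − h(j) is divisible by 4·6 = 24. By the inductive hypothesis 24 | h(j), hence 24 | h(j+1).
This completes the induction.
Therefore the largest such d is 24.

d = 24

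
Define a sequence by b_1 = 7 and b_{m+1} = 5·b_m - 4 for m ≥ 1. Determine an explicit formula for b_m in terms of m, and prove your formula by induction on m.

b_m = 6·5^(m - 1) + 1

Computing the first terms: b_1 = 7, b_2 = 31, b_3 = 151. This suggests b_m = 6·5^(m - 1) + 1.
When m = 1: the formula gives 7 = 7 = b_1.
Inductive step: assume the claim holds for m = j, so b_j = 6·5^(j - 1) + 1.
Then b_{j+1} = 5·b_j - 4 = 5·(6·5^(j - 1) + 1) - 4 = 6·5^j + 1 = 6·5^((j+1) - 1) + 1,
which is the claimed formula at m = j+1.
Hence, by induction on m, the claim holds for every m ≥ 1.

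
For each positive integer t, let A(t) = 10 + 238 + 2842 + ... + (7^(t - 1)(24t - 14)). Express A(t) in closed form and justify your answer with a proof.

A(t) = 7^t(4t - 3) + 3

We claim A(t) = 7^t(4t - 3) + 3 for all t ≥ 1.
For the base case t = 1: A(1) = 10, and the closed form gives 10. They agree.
Inductive step: suppose the statement holds for some m ≥ 1, so A(m) = 7^m(4m - 3) + 3.
Then A(m+1) = A(m) + (7^m(24m + 10)) = (7^m(4m - 3) + 3) + (7^m(24m + 10)).
Simplifying, A(m+1) = 28·7^m·m + 7·7^m + 3 = 7^(m+1)(4(m+1) - 3) + 3,
which is the closed form with t = m+1.
By the principle of mathematical induction, the result holds for all t ≥ 1.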